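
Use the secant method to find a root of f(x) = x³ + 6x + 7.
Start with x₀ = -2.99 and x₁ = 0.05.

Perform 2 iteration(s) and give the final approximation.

f(x) = x³ + 6x + 7
x₀ = -2.99, x₁ = 0.05

Secant formula: x_{n+1} = x_n - f(x_n)(x_n - x_{n-1})/(f(x_n) - f(x_{n-1}))

Iteration 1:
  f(-2.990000) = -37.670899
  f(0.050000) = 7.300125
  x_2 = 0.050000 - 7.300125×(0.050000 - (-2.990000))/(7.300125 - (-37.670899))
       = -0.443482
Iteration 2:
  f(0.050000) = 7.300125
  f(-0.443482) = 4.251887
  x_3 = -0.443482 - 4.251887×(-0.443482 - 0.050000)/(4.251887 - 7.300125)
       = -1.131823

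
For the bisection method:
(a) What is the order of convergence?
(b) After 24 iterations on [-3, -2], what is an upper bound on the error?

(a) Bisection has linear (order 1) convergence; the error is halved each step.

(b) Error bound = (b-a)/2^n = (-2 - (-3))/2^{24}
    = 1/2^{24}

(a) 1 (linear); (b) error ≤ 5.96e-08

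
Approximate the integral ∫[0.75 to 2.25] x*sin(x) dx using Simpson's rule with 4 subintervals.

f(x) = x*sin(x)
a = 0.75, b = 2.25, n = 4
h = (b - a)/n = 0.375000

Simpson's rule: (h/3)[f(x₀) + 4f(x₁) + 2f(x₂) + ... + f(xₙ)]

x_0 = 0.7500, f(x_0) = 0.511229, coefficient = 1
x_1 = 1.1250, f(x_1) = 1.015051, coefficient = 4
x_2 = 1.5000, f(x_2) = 1.496242, coefficient = 2
x_3 = 1.8750, f(x_3) = 1.788911, coefficient = 4
x_4 = 2.2500, f(x_4) = 1.750665, coefficient = 1

I ≈ (0.375000/3) × 16.470226 = 2.058778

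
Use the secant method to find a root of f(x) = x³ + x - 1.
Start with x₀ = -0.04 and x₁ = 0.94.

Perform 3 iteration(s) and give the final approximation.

f(x) = x³ + x - 1
x₀ = -0.04, x₁ = 0.94

Secant formula: x_{n+1} = x_n - f(x_n)(x_n - x_{n-1})/(f(x_n) - f(x_{n-1}))

Iteration 1:
  f(-0.040000) = -1.040064
  f(0.940000) = 0.770584
  x_2 = 0.940000 - 0.770584×(0.940000 - (-0.040000))/(0.770584 - (-1.040064))
       = 0.522927
Iteration 2:
  f(0.940000) = 0.770584
  f(0.522927) = -0.334077
  x_3 = 0.522927 - (-0.334077)×(0.522927 - 0.940000)/(-0.334077 - 0.770584)
       = 0.649060
Iteration 3:
  f(0.522927) = -0.334077
  f(0.649060) = -0.077504
  x_4 = 0.649060 - (-0.077504)×(0.649060 - 0.522927)/(-0.077504 - (-0.334077))
       = 0.687162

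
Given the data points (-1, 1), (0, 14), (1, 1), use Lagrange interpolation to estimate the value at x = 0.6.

Lagrange interpolation formula:
P(x) = Σ yᵢ × Lᵢ(x)
where Lᵢ(x) = Π_{j≠i} (x - xⱼ)/(xᵢ - xⱼ)

L_0(0.6) = (0.6 - 0)/(-1 - 0) × (0.6 - 1)/(-1 - 1) = -0.120000
L_1(0.6) = (0.6 - (-1))/(0 - (-1)) × (0.6 - 1)/(0 - 1) = 0.640000
L_2(0.6) = (0.6 - (-1))/(1 - (-1)) × (0.6 - 0)/(1 - 0) = 0.480000

P(0.6) = 1×L_0(0.6) + 14×L_1(0.6) + 1×L_2(0.6)
P(0.6) = 9.320000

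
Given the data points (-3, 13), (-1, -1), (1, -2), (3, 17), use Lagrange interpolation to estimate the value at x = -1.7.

Lagrange interpolation formula:
P(x) = Σ yᵢ × Lᵢ(x)
where Lᵢ(x) = Π_{j≠i} (x - xⱼ)/(xᵢ - xⱼ)

L_0(-1.7) = (-1.7 - (-1))/(-3 - (-1)) × (-1.7 - 1)/(-3 - 1) × (-1.7 - 3)/(-3 - 3) = 0.185062
L_1(-1.7) = (-1.7 - (-3))/(-1 - (-3)) × (-1.7 - 1)/(-1 - 1) × (-1.7 - 3)/(-1 - 3) = 1.031063
L_2(-1.7) = (-1.7 - (-3))/(1 - (-3)) × (-1.7 - (-1))/(1 - (-1)) × (-1.7 - 3)/(1 - 3) = -0.267313
L_3(-1.7) = (-1.7 - (-3))/(3 - (-3)) × (-1.7 - (-1))/(3 - (-1)) × (-1.7 - 1)/(3 - 1) = 0.051188

P(-1.7) = 13×L_0(-1.7) + (-1)×L_1(-1.7) + (-2)×L_2(-1.7) + 17×L_3(-1.7)
P(-1.7) = 2.779562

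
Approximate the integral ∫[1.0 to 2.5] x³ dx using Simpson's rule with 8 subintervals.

f(x) = x³
a = 1.0, b = 2.5, n = 8
h = (b - a)/n = 0.187500

Simpson's rule: (h/3)[f(x₀) + 4f(x₁) + 2f(x₂) + ... + f(xₙ)]

x_0 = 1.0000, f(x_0) = 1.000000, coefficient = 1
x_1 = 1.1875, f(x_1) = 1.674561, coefficient = 4
x_2 = 1.3750, f(x_2) = 2.599609, coefficient = 2
x_3 = 1.5625, f(x_3) = 3.814697, coefficient = 4
x_4 = 1.7500, f(x_4) = 5.359375, coefficient = 2
x_5 = 1.9375, f(x_5) = 7.273193, coefficient = 4
x_6 = 2.1250, f(x_6) = 9.595703, coefficient = 2
x_7 = 2.3125, f(x_7) = 12.366455, coefficient = 4
x_8 = 2.5000, f(x_8) = 15.625000, coefficient = 1

I ≈ (0.187500/3) × 152.250000 = 9.515625
Exact value: 9.515625
Error: 0.000000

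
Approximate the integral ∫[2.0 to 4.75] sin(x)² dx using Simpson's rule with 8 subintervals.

f(x) = sin(x)²
a = 2.0, b = 4.75, n = 8
h = (b - a)/n = 0.343750

Simpson's rule: (h/3)[f(x₀) + 4f(x₁) + 2f(x₂) + ... + f(xₙ)]

x_0 = 2.0000, f(x_0) = 0.826822, coefficient = 1
x_1 = 2.3438, f(x_1) = 0.512443, coefficient = 4
x_2 = 2.6875, f(x_2) = 0.192411, coefficient = 2
x_3 = 3.0312, f(x_3) = 0.012126, coefficient = 4
x_4 = 3.3750, f(x_4) = 0.053497, coefficient = 2
x_5 = 3.7188, f(x_5) = 0.297727, coefficient = 4
x_6 = 4.0625, f(x_6) = 0.633856, coefficient = 2
x_7 = 4.4062, f(x_7) = 0.909170, coefficient = 4
x_8 = 4.7500, f(x_8) = 0.998586, coefficient = 1

I ≈ (0.343750/3) × 10.510805 = 1.204363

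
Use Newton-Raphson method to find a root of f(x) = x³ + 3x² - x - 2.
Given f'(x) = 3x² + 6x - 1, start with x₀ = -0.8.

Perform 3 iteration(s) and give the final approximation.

f(x) = x³ + 3x² - x - 2
f'(x) = 3x² + 6x - 1
x₀ = -0.8

Newton-Raphson formula: x_{n+1} = x_n - f(x_n)/f'(x_n)

Iteration 1:
  f(-0.800000) = 0.208000
  f'(-0.800000) = -3.880000
  x_1 = -0.800000 - 0.208000/(-3.880000) = -0.746392
Iteration 2:
  f(-0.746392) = 0.001878
  f'(-0.746392) = -3.807049
  x_2 = -0.746392 - 0.001878/(-3.807049) = -0.745898
Iteration 3:
  f(-0.745898) = 0.000000
  f'(-0.745898) = -3.806297
  x_3 = -0.745898 - 0.000000/(-3.806297) = -0.745898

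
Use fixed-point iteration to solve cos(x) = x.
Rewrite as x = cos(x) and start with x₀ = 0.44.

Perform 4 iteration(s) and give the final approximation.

Equation: cos(x) = x
Fixed-point form: x = cos(x)
x₀ = 0.44

x_1 = g(0.440000) = 0.904752
x_2 = g(0.904752) = 0.617881
x_3 = g(0.617881) = 0.815108
x_4 = g(0.815108) = 0.685790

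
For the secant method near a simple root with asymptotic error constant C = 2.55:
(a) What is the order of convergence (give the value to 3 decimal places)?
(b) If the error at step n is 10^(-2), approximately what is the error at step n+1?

(a) Secant method has superlinear convergence with order φ = (1+√5)/2 ≈ 1.618.
    This means |e_{n+1}| ≈ C|e_n|^1.618.

(b) With |e_n| = 10^(-2) and C = 2.55:
    |e_{n+1}| ≈ 2.55 × (10^(-2))^1.618 = 2.55 × 10^(-3.24)

(a) ≈ 1.618 (golden ratio); (b) |e_{n+1}| ≈ 1.481e-03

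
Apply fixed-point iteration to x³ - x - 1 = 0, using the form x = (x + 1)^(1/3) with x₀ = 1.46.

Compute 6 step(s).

Equation: x³ - x - 1 = 0
Fixed-point form: x = (x + 1)^(1/3)
x₀ = 1.46

x_1 = g(1.460000) = 1.349931
x_2 = g(1.349931) = 1.329490
x_3 = g(1.329490) = 1.325624
x_4 = g(1.325624) = 1.324890
x_5 = g(1.324890) = 1.324751
x_6 = g(1.324751) = 1.324724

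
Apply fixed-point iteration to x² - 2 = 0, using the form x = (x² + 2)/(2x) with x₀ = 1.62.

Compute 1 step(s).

Equation: x² - 2 = 0
Fixed-point form: x = (x² + 2)/(2x)
x₀ = 1.62

x_1 = g(1.620000) = 1.427284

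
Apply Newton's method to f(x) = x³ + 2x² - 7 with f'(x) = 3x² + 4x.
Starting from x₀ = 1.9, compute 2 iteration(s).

f(x) = x³ + 2x² - 7
f'(x) = 3x² + 4x
x₀ = 1.9

Newton-Raphson formula: x_{n+1} = x_n - f(x_n)/f'(x_n)

Iteration 1:
  f(1.900000) = 7.079000
  f'(1.900000) = 18.430000
  x_1 = 1.900000 - 7.079000/18.430000 = 1.515898
Iteration 2:
  f(1.515898) = 1.079346
  f'(1.515898) = 12.957432
  x_2 = 1.515898 - 1.079346/12.957432 = 1.432599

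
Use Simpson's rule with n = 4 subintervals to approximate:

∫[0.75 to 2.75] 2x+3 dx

f(x) = 2x+3
a = 0.75, b = 2.75, n = 4
h = (b - a)/n = 0.500000

Simpson's rule: (h/3)[f(x₀) + 4f(x₁) + 2f(x₂) + ... + f(xₙ)]

x_0 = 0.7500, f(x_0) = 4.500000, coefficient = 1
x_1 = 1.2500, f(x_1) = 5.500000, coefficient = 4
x_2 = 1.7500, f(x_2) = 6.500000, coefficient = 2
x_3 = 2.2500, f(x_3) = 7.500000, coefficient = 4
x_4 = 2.7500, f(x_4) = 8.500000, coefficient = 1

I ≈ (0.500000/3) × 78.000000 = 13.000000
Exact value: 13.000000
Error: 0.000000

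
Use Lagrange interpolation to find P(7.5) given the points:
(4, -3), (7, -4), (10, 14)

Lagrange interpolation formula:
P(x) = Σ yᵢ × Lᵢ(x)
where Lᵢ(x) = Π_{j≠i} (x - xⱼ)/(xᵢ - xⱼ)

L_0(7.5) = (7.5 - 7)/(4 - 7) × (7.5 - 10)/(4 - 10) = -0.069444
L_1(7.5) = (7.5 - 4)/(7 - 4) × (7.5 - 10)/(7 - 10) = 0.972222
L_2(7.5) = (7.5 - 4)/(10 - 4) × (7.5 - 7)/(10 - 7) = 0.097222

P(7.5) = (-3)×L_0(7.5) + (-4)×L_1(7.5) + 14×L_2(7.5)
P(7.5) = -2.319444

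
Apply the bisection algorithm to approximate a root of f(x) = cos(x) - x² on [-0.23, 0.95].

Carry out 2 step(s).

f(x) = cos(x) - x²
Initial interval: [-0.23, 0.95]

Iteration 1:
  c_1 = (-0.230000 + 0.950000)/2 = 0.360000
  f(c_1) = f(0.360000) = 0.806297
  f(a) × f(c) ≥ 0, new interval: [0.360000, 0.950000]
Iteration 2:
  c_2 = (0.360000 + 0.950000)/2 = 0.655000
  f(c_2) = f(0.655000) = 0.364023
  f(a) × f(c) ≥ 0, new interval: [0.655000, 0.950000]

After 2 iteration(s), the approximation is c_2 = 0.655000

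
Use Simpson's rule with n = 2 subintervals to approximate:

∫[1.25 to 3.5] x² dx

f(x) = x²
a = 1.25, b = 3.5, n = 2
h = (b - a)/n = 1.125000

Simpson's rule: (h/3)[f(x₀) + 4f(x₁) + 2f(x₂) + ... + f(xₙ)]

x_0 = 1.2500, f(x_0) = 1.562500, coefficient = 1
x_1 = 2.3750, f(x_1) = 5.640625, coefficient = 4
x_2 = 3.5000, f(x_2) = 12.250000, coefficient = 1

I ≈ (1.125000/3) × 36.375000 = 13.640625
Exact value: 13.640625
Error: 0.000000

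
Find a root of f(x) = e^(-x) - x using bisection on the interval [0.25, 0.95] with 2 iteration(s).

f(x) = e^(-x) - x
Initial interval: [0.25, 0.95]

Iteration 1:
  c_1 = (0.250000 + 0.950000)/2 = 0.600000
  f(c_1) = f(0.600000) = -0.051188
  f(a) × f(c) < 0, new interval: [0.250000, 0.600000]
Iteration 2:
  c_2 = (0.250000 + 0.600000)/2 = 0.425000
  f(c_2) = f(0.425000) = 0.228770
  f(a) × f(c) ≥ 0, new interval: [0.425000, 0.600000]

After 2 iteration(s), the approximation is c_2 = 0.425000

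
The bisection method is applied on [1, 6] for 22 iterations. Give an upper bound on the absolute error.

Bisection error bound: |error| ≤ (b-a)/2^n
|error| ≤ (6 - 1)/2^22 = 5/2^22
|error| ≤ 0.0000011921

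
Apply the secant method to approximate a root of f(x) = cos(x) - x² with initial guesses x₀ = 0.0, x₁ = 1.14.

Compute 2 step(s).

f(x) = cos(x) - x²
x₀ = 0.0, x₁ = 1.14

Secant formula: x_{n+1} = x_n - f(x_n)(x_n - x_{n-1})/(f(x_n) - f(x_{n-1}))

Iteration 1:
  f(0.000000) = 1.000000
  f(1.140000) = -0.882005
  x_2 = 1.140000 - (-0.882005)×(1.140000 - 0.000000)/(-0.882005 - 1.000000)
       = 0.605737
Iteration 2:
  f(1.140000) = -0.882005
  f(0.605737) = 0.455166
  x_3 = 0.605737 - 0.455166×(0.605737 - 1.140000)/(0.455166 - (-0.882005))
       = 0.787597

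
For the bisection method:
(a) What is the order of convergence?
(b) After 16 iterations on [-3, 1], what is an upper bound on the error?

(a) Bisection has linear (order 1) convergence; the error is halved each step.

(b) Error bound = (b-a)/2^n = (1 - (-3))/2^{16}
    = 4/2^{16}

(a) 1 (linear); (b) error ≤ 6.10e-05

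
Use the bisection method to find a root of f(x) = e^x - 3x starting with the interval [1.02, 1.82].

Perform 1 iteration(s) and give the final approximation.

f(x) = e^x - 3x
Initial interval: [1.02, 1.82]

Iteration 1:
  c_1 = (1.020000 + 1.820000)/2 = 1.420000
  f(c_1) = f(1.420000) = -0.122880
  f(a) × f(c) ≥ 0, new interval: [1.420000, 1.820000]

After 1 iteration(s), the approximation is c_1 = 1.420000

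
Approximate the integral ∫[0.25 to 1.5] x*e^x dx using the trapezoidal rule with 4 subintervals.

f(x) = x*e^x
a = 0.25, b = 1.5, n = 4
h = (b - a)/n = 0.312500

Trapezoidal rule: (h/2)[f(x₀) + 2f(x₁) + 2f(x₂) + ... + f(xₙ)]

x_0 = 0.2500, f(x_0) = 0.321006, coefficient = 1
x_1 = 0.5625, f(x_1) = 0.987218, coefficient = 2
x_2 = 0.8750, f(x_2) = 2.099016, coefficient = 2
x_3 = 1.1875, f(x_3) = 3.893663, coefficient = 2
x_4 = 1.5000, f(x_4) = 6.722534, coefficient = 1

I ≈ (0.312500/2) × 21.003333 = 3.281771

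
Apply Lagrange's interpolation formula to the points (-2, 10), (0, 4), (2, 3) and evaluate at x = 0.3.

Lagrange interpolation formula:
P(x) = Σ yᵢ × Lᵢ(x)
where Lᵢ(x) = Π_{j≠i} (x - xⱼ)/(xᵢ - xⱼ)

L_0(0.3) = (0.3 - 0)/(-2 - 0) × (0.3 - 2)/(-2 - 2) = -0.063750
L_1(0.3) = (0.3 - (-2))/(0 - (-2)) × (0.3 - 2)/(0 - 2) = 0.977500
L_2(0.3) = (0.3 - (-2))/(2 - (-2)) × (0.3 - 0)/(2 - 0) = 0.086250

P(0.3) = 10×L_0(0.3) + 4×L_1(0.3) + 3×L_2(0.3)
P(0.3) = 3.531250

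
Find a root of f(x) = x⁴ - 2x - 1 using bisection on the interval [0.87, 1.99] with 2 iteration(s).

f(x) = x⁴ - 2x - 1
Initial interval: [0.87, 1.99]

Iteration 1:
  c_1 = (0.870000 + 1.990000)/2 = 1.430000
  f(c_1) = f(1.430000) = 0.321616
  f(a) × f(c) < 0, new interval: [0.870000, 1.430000]
Iteration 2:
  c_2 = (0.870000 + 1.430000)/2 = 1.150000
  f(c_2) = f(1.150000) = -1.550994
  f(a) × f(c) ≥ 0, new interval: [1.150000, 1.430000]

After 2 iteration(s), the approximation is c_2 = 1.150000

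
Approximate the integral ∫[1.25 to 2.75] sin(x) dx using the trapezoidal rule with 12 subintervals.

f(x) = sin(x)
a = 1.25, b = 2.75, n = 12
h = (b - a)/n = 0.125000

Trapezoidal rule: (h/2)[f(x₀) + 2f(x₁) + 2f(x₂) + ... + f(xₙ)]

x_0 = 1.2500, f(x_0) = 0.948985, coefficient = 1
x_1 = 1.3750, f(x_1) = 0.980893, coefficient = 2
x_2 = 1.5000, f(x_2) = 0.997495, coefficient = 2
x_3 = 1.6250, f(x_3) = 0.998531, coefficient = 2
x_4 = 1.7500, f(x_4) = 0.983986, coefficient = 2
x_5 = 1.8750, f(x_5) = 0.954086, coefficient = 2
x_6 = 2.0000, f(x_6) = 0.909297, coefficient = 2
x_7 = 2.1250, f(x_7) = 0.850320, coefficient = 2
x_8 = 2.2500, f(x_8) = 0.778073, coefficient = 2
x_9 = 2.3750, f(x_9) = 0.693685, coefficient = 2
x_10 = 2.5000, f(x_10) = 0.598472, coefficient = 2
x_11 = 2.6250, f(x_11) = 0.493920, coefficient = 2
x_12 = 2.7500, f(x_12) = 0.381661, coefficient = 1

I ≈ (0.125000/2) × 19.808164 = 1.238010
Exact value: 1.239625
Error: 0.001615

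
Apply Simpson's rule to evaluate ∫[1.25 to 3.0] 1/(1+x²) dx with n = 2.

f(x) = 1/(1+x²)
a = 1.25, b = 3.0, n = 2
h = (b - a)/n = 0.875000

Simpson's rule: (h/3)[f(x₀) + 4f(x₁) + 2f(x₂) + ... + f(xₙ)]

x_0 = 1.2500, f(x_0) = 0.390244, coefficient = 1
x_1 = 2.1250, f(x_1) = 0.181303, coefficient = 4
x_2 = 3.0000, f(x_2) = 0.100000, coefficient = 1

I ≈ (0.875000/3) × 1.215456 = 0.354508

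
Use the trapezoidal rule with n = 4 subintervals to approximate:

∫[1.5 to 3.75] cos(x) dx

f(x) = cos(x)
a = 1.5, b = 3.75, n = 4
h = (b - a)/n = 0.562500

Trapezoidal rule: (h/2)[f(x₀) + 2f(x₁) + 2f(x₂) + ... + f(xₙ)]

x_0 = 1.5000, f(x_0) = 0.070737, coefficient = 1
x_1 = 2.0625, f(x_1) = -0.472128, coefficient = 2
x_2 = 2.6250, f(x_2) = -0.869507, coefficient = 2
x_3 = 3.1875, f(x_3) = -0.998946, coefficient = 2
x_4 = 3.7500, f(x_4) = -0.820559, coefficient = 1

I ≈ (0.562500/2) × -5.430986 = -1.527465
Exact value: -1.569056
Error: 0.041591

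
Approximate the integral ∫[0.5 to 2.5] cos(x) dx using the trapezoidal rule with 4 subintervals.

f(x) = cos(x)
a = 0.5, b = 2.5, n = 4
h = (b - a)/n = 0.500000

Trapezoidal rule: (h/2)[f(x₀) + 2f(x₁) + 2f(x₂) + ... + f(xₙ)]

x_0 = 0.5000, f(x_0) = 0.877583, coefficient = 1
x_1 = 1.0000, f(x_1) = 0.540302, coefficient = 2
x_2 = 1.5000, f(x_2) = 0.070737, coefficient = 2
x_3 = 2.0000, f(x_3) = -0.416147, coefficient = 2
x_4 = 2.5000, f(x_4) = -0.801144, coefficient = 1

I ≈ (0.500000/2) × 0.466224 = 0.116556
Exact value: 0.119047
Error: 0.002491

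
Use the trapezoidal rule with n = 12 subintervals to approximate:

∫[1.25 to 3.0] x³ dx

f(x) = x³
a = 1.25, b = 3.0, n = 12
h = (b - a)/n = 0.145833

Trapezoidal rule: (h/2)[f(x₀) + 2f(x₁) + 2f(x₂) + ... + f(xₙ)]

x_0 = 1.2500, f(x_0) = 1.953125, coefficient = 1
x_1 = 1.3958, f(x_1) = 2.719573, coefficient = 2
x_2 = 1.5417, f(x_2) = 3.664135, coefficient = 2
x_3 = 1.6875, f(x_3) = 4.805420, coefficient = 2
x_4 = 1.8333, f(x_4) = 6.162037, coefficient = 2
x_5 = 1.9792, f(x_5) = 7.752595, coefficient = 2
x_6 = 2.1250, f(x_6) = 9.595703, coefficient = 2
x_7 = 2.2708, f(x_7) = 11.709970, coefficient = 2
x_8 = 2.4167, f(x_8) = 14.114005, coefficient = 2
x_9 = 2.5625, f(x_9) = 16.826416, coefficient = 2
x_10 = 2.7083, f(x_10) = 19.865813, coefficient = 2
x_11 = 2.8542, f(x_11) = 23.250805, coefficient = 2
x_12 = 3.0000, f(x_12) = 27.000000, coefficient = 1

I ≈ (0.145833/2) × 269.886068 = 19.679192
Exact value: 19.639648
Error: 0.039544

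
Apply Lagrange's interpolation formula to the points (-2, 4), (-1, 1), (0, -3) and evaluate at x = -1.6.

Lagrange interpolation formula:
P(x) = Σ yᵢ × Lᵢ(x)
where Lᵢ(x) = Π_{j≠i} (x - xⱼ)/(xᵢ - xⱼ)

L_0(-1.6) = (-1.6 - (-1))/(-2 - (-1)) × (-1.6 - 0)/(-2 - 0) = 0.480000
L_1(-1.6) = (-1.6 - (-2))/(-1 - (-2)) × (-1.6 - 0)/(-1 - 0) = 0.640000
L_2(-1.6) = (-1.6 - (-2))/(0 - (-2)) × (-1.6 - (-1))/(0 - (-1)) = -0.120000

P(-1.6) = 4×L_0(-1.6) + 1×L_1(-1.6) + (-3)×L_2(-1.6)
P(-1.6) = 2.920000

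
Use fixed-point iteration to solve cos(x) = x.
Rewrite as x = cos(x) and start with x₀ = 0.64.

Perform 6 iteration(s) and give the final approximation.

Equation: cos(x) = x
Fixed-point form: x = cos(x)
x₀ = 0.64

x_1 = g(0.640000) = 0.802096
x_2 = g(0.802096) = 0.695202
x_3 = g(0.695202) = 0.767924
x_4 = g(0.767924) = 0.719354
x_5 = g(0.719354) = 0.752232
x_6 = g(0.752232) = 0.730166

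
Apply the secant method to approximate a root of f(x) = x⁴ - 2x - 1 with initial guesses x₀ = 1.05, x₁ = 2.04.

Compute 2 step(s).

f(x) = x⁴ - 2x - 1
x₀ = 1.05, x₁ = 2.04

Secant formula: x_{n+1} = x_n - f(x_n)(x_n - x_{n-1})/(f(x_n) - f(x_{n-1}))

Iteration 1:
  f(1.050000) = -1.884494
  f(2.040000) = 12.238915
  x_2 = 2.040000 - 12.238915×(2.040000 - 1.050000)/(12.238915 - (-1.884494))
       = 1.182096
Iteration 2:
  f(2.040000) = 12.238915
  f(1.182096) = -1.411601
  x_3 = 1.182096 - (-1.411601)×(1.182096 - 2.040000)/(-1.411601 - 12.238915)
       = 1.270812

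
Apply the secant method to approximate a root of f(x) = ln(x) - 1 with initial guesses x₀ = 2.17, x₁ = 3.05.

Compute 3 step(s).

f(x) = ln(x) - 1
x₀ = 2.17, x₁ = 3.05

Secant formula: x_{n+1} = x_n - f(x_n)(x_n - x_{n-1})/(f(x_n) - f(x_{n-1}))

Iteration 1:
  f(2.170000) = -0.225273
  f(3.050000) = 0.115142
  x_2 = 3.050000 - 0.115142×(3.050000 - 2.170000)/(0.115142 - (-0.225273))
       = 2.752349
Iteration 2:
  f(3.050000) = 0.115142
  f(2.752349) = 0.012455
  x_3 = 2.752349 - 0.012455×(2.752349 - 3.050000)/(0.012455 - 0.115142)
       = 2.716247
Iteration 3:
  f(2.752349) = 0.012455
  f(2.716247) = -0.000749
  x_4 = 2.716247 - (-0.000749)×(2.716247 - 2.752349)/(-0.000749 - 0.012455)
       = 2.718295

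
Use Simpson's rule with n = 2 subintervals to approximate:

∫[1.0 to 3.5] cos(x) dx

f(x) = cos(x)
a = 1.0, b = 3.5, n = 2
h = (b - a)/n = 1.250000

Simpson's rule: (h/3)[f(x₀) + 4f(x₁) + 2f(x₂) + ... + f(xₙ)]

x_0 = 1.0000, f(x_0) = 0.540302, coefficient = 1
x_1 = 2.2500, f(x_1) = -0.628174, coefficient = 4
x_2 = 3.5000, f(x_2) = -0.936457, coefficient = 1

I ≈ (1.250000/3) × -2.908849 = -1.212020
Exact value: -1.192254
Error: 0.019766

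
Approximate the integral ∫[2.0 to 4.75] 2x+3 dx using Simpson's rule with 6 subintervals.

f(x) = 2x+3
a = 2.0, b = 4.75, n = 6
h = (b - a)/n = 0.458333

Simpson's rule: (h/3)[f(x₀) + 4f(x₁) + 2f(x₂) + ... + f(xₙ)]

x_0 = 2.0000, f(x_0) = 7.000000, coefficient = 1
x_1 = 2.4583, f(x_1) = 7.916667, coefficient = 4
x_2 = 2.9167, f(x_2) = 8.833333, coefficient = 2
x_3 = 3.3750, f(x_3) = 9.750000, coefficient = 4
x_4 = 3.8333, f(x_4) = 10.666667, coefficient = 2
x_5 = 4.2917, f(x_5) = 11.583333, coefficient = 4
x_6 = 4.7500, f(x_6) = 12.500000, coefficient = 1

I ≈ (0.458333/3) × 175.500000 = 26.812500
Exact value: 26.812500
Error: 0.000000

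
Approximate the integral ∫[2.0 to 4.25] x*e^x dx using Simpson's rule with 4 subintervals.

f(x) = x*e^x
a = 2.0, b = 4.25, n = 4
h = (b - a)/n = 0.562500

Simpson's rule: (h/3)[f(x₀) + 4f(x₁) + 2f(x₂) + ... + f(xₙ)]

x_0 = 2.0000, f(x_0) = 14.778112, coefficient = 1
x_1 = 2.5625, f(x_1) = 33.231006, coefficient = 4
x_2 = 3.1250, f(x_2) = 71.124672, coefficient = 2
x_3 = 3.6875, f(x_3) = 147.296671, coefficient = 4
x_4 = 4.2500, f(x_4) = 297.948002, coefficient = 1

I ≈ (0.562500/3) × 1177.086165 = 220.703656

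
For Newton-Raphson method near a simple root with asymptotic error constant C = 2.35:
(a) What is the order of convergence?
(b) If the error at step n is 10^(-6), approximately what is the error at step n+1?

(a) Newton-Raphson has quadratic (order 2) convergence near simple roots.
    This means |e_{n+1}| ≈ C|e_n|².

(b) With |e_n| = 10^(-6) and C = 2.35:
    |e_{n+1}| ≈ 2.35 × (10^(-6))² = 2.35 × 10^(-12)

(a) 2 (quadratic); (b) |e_{n+1}| ≈ 2.350e-12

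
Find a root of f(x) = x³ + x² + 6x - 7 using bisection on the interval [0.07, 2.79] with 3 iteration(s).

f(x) = x³ + x² + 6x - 7
Initial interval: [0.07, 2.79]

Iteration 1:
  c_1 = (0.070000 + 2.790000)/2 = 1.430000
  f(c_1) = f(1.430000) = 6.549107
  f(a) × f(c) < 0, new interval: [0.070000, 1.430000]
Iteration 2:
  c_2 = (0.070000 + 1.430000)/2 = 0.750000
  f(c_2) = f(0.750000) = -1.515625
  f(a) × f(c) ≥ 0, new interval: [0.750000, 1.430000]
Iteration 3:
  c_3 = (0.750000 + 1.430000)/2 = 1.090000
  f(c_3) = f(1.090000) = 2.023129
  f(a) × f(c) < 0, new interval: [0.750000, 1.090000]

After 3 iteration(s), the approximation is c_3 = 1.090000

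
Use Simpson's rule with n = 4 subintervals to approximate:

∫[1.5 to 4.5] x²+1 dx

f(x) = x²+1
a = 1.5, b = 4.5, n = 4
h = (b - a)/n = 0.750000

Simpson's rule: (h/3)[f(x₀) + 4f(x₁) + 2f(x₂) + ... + f(xₙ)]

x_0 = 1.5000, f(x_0) = 3.250000, coefficient = 1
x_1 = 2.2500, f(x_1) = 6.062500, coefficient = 4
x_2 = 3.0000, f(x_2) = 10.000000, coefficient = 2
x_3 = 3.7500, f(x_3) = 15.062500, coefficient = 4
x_4 = 4.5000, f(x_4) = 21.250000, coefficient = 1

I ≈ (0.750000/3) × 129.000000 = 32.250000
Exact value: 32.250000
Error: 0.000000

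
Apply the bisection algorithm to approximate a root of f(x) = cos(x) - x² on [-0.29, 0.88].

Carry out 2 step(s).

f(x) = cos(x) - x²
Initial interval: [-0.29, 0.88]

Iteration 1:
  c_1 = (-0.290000 + 0.880000)/2 = 0.295000
  f(c_1) = f(0.295000) = 0.869777
  f(a) × f(c) ≥ 0, new interval: [0.295000, 0.880000]
Iteration 2:
  c_2 = (0.295000 + 0.880000)/2 = 0.587500
  f(c_2) = f(0.587500) = 0.487173
  f(a) × f(c) ≥ 0, new interval: [0.587500, 0.880000]

After 2 iteration(s), the approximation is c_2 = 0.587500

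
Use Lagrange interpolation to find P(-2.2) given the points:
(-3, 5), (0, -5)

Lagrange interpolation formula:
P(x) = Σ yᵢ × Lᵢ(x)
where Lᵢ(x) = Π_{j≠i} (x - xⱼ)/(xᵢ - xⱼ)

L_0(-2.2) = (-2.2 - 0)/(-3 - 0) = 0.733333
L_1(-2.2) = (-2.2 - (-3))/(0 - (-3)) = 0.266667

P(-2.2) = 5×L_0(-2.2) + (-5)×L_1(-2.2)
P(-2.2) = 2.333333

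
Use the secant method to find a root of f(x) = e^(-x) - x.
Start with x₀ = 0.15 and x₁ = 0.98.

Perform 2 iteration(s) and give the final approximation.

f(x) = e^(-x) - x
x₀ = 0.15, x₁ = 0.98

Secant formula: x_{n+1} = x_n - f(x_n)(x_n - x_{n-1})/(f(x_n) - f(x_{n-1}))

Iteration 1:
  f(0.150000) = 0.710708
  f(0.980000) = -0.604689
  x_2 = 0.980000 - (-0.604689)×(0.980000 - 0.150000)/(-0.604689 - 0.710708)
       = 0.598448
Iteration 2:
  f(0.980000) = -0.604689
  f(0.598448) = -0.048785
  x_3 = 0.598448 - (-0.048785)×(0.598448 - 0.980000)/(-0.048785 - (-0.604689))
       = 0.564965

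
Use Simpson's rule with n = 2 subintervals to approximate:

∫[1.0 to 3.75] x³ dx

f(x) = x³
a = 1.0, b = 3.75, n = 2
h = (b - a)/n = 1.375000

Simpson's rule: (h/3)[f(x₀) + 4f(x₁) + 2f(x₂) + ... + f(xₙ)]

x_0 = 1.0000, f(x_0) = 1.000000, coefficient = 1
x_1 = 2.3750, f(x_1) = 13.396484, coefficient = 4
x_2 = 3.7500, f(x_2) = 52.734375, coefficient = 1

I ≈ (1.375000/3) × 107.320312 = 49.188477
Exact value: 49.188477
Error: 0.000000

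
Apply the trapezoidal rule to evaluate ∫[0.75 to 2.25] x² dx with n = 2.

f(x) = x²
a = 0.75, b = 2.25, n = 2
h = (b - a)/n = 0.750000

Trapezoidal rule: (h/2)[f(x₀) + 2f(x₁) + 2f(x₂) + ... + f(xₙ)]

x_0 = 0.7500, f(x_0) = 0.562500, coefficient = 1
x_1 = 1.5000, f(x_1) = 2.250000, coefficient = 2
x_2 = 2.2500, f(x_2) = 5.062500, coefficient = 1

I ≈ (0.750000/2) × 10.125000 = 3.796875
Exact value: 3.656250
Error: 0.140625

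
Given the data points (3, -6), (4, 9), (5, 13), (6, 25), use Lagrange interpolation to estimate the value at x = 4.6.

Lagrange interpolation formula:
P(x) = Σ yᵢ × Lᵢ(x)
where Lᵢ(x) = Π_{j≠i} (x - xⱼ)/(xᵢ - xⱼ)

L_0(4.6) = (4.6 - 4)/(3 - 4) × (4.6 - 5)/(3 - 5) × (4.6 - 6)/(3 - 6) = -0.056000
L_1(4.6) = (4.6 - 3)/(4 - 3) × (4.6 - 5)/(4 - 5) × (4.6 - 6)/(4 - 6) = 0.448000
L_2(4.6) = (4.6 - 3)/(5 - 3) × (4.6 - 4)/(5 - 4) × (4.6 - 6)/(5 - 6) = 0.672000
L_3(4.6) = (4.6 - 3)/(6 - 3) × (4.6 - 4)/(6 - 4) × (4.6 - 5)/(6 - 5) = -0.064000

P(4.6) = (-6)×L_0(4.6) + 9×L_1(4.6) + 13×L_2(4.6) + 25×L_3(4.6)
P(4.6) = 11.504000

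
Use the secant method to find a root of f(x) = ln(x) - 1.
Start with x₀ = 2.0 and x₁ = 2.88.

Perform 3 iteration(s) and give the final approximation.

f(x) = ln(x) - 1
x₀ = 2.0, x₁ = 2.88

Secant formula: x_{n+1} = x_n - f(x_n)(x_n - x_{n-1})/(f(x_n) - f(x_{n-1}))

Iteration 1:
  f(2.000000) = -0.306853
  f(2.880000) = 0.057790
  x_2 = 2.880000 - 0.057790×(2.880000 - 2.000000)/(0.057790 - (-0.306853))
       = 2.740534
Iteration 2:
  f(2.880000) = 0.057790
  f(2.740534) = 0.008153
  x_3 = 2.740534 - 0.008153×(2.740534 - 2.880000)/(0.008153 - 0.057790)
       = 2.717627
Iteration 3:
  f(2.740534) = 0.008153
  f(2.717627) = -0.000241
  x_4 = 2.717627 - (-0.000241)×(2.717627 - 2.740534)/(-0.000241 - 0.008153)
       = 2.718285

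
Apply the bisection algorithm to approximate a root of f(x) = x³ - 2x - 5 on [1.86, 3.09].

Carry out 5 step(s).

f(x) = x³ - 2x - 5
Initial interval: [1.86, 3.09]

Iteration 1:
  c_1 = (1.860000 + 3.090000)/2 = 2.475000
  f(c_1) = f(2.475000) = 5.210922
  f(a) × f(c) < 0, new interval: [1.860000, 2.475000]
Iteration 2:
  c_2 = (1.860000 + 2.475000)/2 = 2.167500
  f(c_2) = f(2.167500) = 0.848037
  f(a) × f(c) < 0, new interval: [1.860000, 2.167500]
Iteration 3:
  c_3 = (1.860000 + 2.167500)/2 = 2.013750
  f(c_3) = f(2.013750) = -0.861363
  f(a) × f(c) ≥ 0, new interval: [2.013750, 2.167500]
Iteration 4:
  c_4 = (2.013750 + 2.167500)/2 = 2.090625
  f(c_4) = f(2.090625) = -0.043728
  f(a) × f(c) ≥ 0, new interval: [2.090625, 2.167500]
Iteration 5:
  c_5 = (2.090625 + 2.167500)/2 = 2.129062
  f(c_5) = f(2.129062) = 0.392718
  f(a) × f(c) < 0, new interval: [2.090625, 2.129062]

After 5 iteration(s), the approximation is c_5 = 2.129062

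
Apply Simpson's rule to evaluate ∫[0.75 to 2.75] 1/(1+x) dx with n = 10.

f(x) = 1/(1+x)
a = 0.75, b = 2.75, n = 10
h = (b - a)/n = 0.200000

Simpson's rule: (h/3)[f(x₀) + 4f(x₁) + 2f(x₂) + ... + f(xₙ)]

x_0 = 0.7500, f(x_0) = 0.571429, coefficient = 1
x_1 = 0.9500, f(x_1) = 0.512821, coefficient = 4
x_2 = 1.1500, f(x_2) = 0.465116, coefficient = 2
x_3 = 1.3500, f(x_3) = 0.425532, coefficient = 4
x_4 = 1.5500, f(x_4) = 0.392157, coefficient = 2
x_5 = 1.7500, f(x_5) = 0.363636, coefficient = 4
x_6 = 1.9500, f(x_6) = 0.338983, coefficient = 2
x_7 = 2.1500, f(x_7) = 0.317460, coefficient = 4
x_8 = 2.3500, f(x_8) = 0.298507, coefficient = 2
x_9 = 2.5500, f(x_9) = 0.281690, coefficient = 4
x_10 = 2.7500, f(x_10) = 0.266667, coefficient = 1

I ≈ (0.200000/3) × 11.432180 = 0.762145
Exact value: 0.762140
Error: 0.000005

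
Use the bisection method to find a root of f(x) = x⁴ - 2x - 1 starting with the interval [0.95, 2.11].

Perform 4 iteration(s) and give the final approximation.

f(x) = x⁴ - 2x - 1
Initial interval: [0.95, 2.11]

Iteration 1:
  c_1 = (0.950000 + 2.110000)/2 = 1.530000
  f(c_1) = f(1.530000) = 1.419813
  f(a) × f(c) < 0, new interval: [0.950000, 1.530000]
Iteration 2:
  c_2 = (0.950000 + 1.530000)/2 = 1.240000
  f(c_2) = f(1.240000) = -1.115786
  f(a) × f(c) ≥ 0, new interval: [1.240000, 1.530000]
Iteration 3:
  c_3 = (1.240000 + 1.530000)/2 = 1.385000
  f(c_3) = f(1.385000) = -0.090413
  f(a) × f(c) ≥ 0, new interval: [1.385000, 1.530000]
Iteration 4:
  c_4 = (1.385000 + 1.530000)/2 = 1.457500
  f(c_4) = f(1.457500) = 0.597677
  f(a) × f(c) < 0, new interval: [1.385000, 1.457500]

After 4 iteration(s), the approximation is c_4 = 1.457500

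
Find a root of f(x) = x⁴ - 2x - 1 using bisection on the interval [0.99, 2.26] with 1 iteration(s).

f(x) = x⁴ - 2x - 1
Initial interval: [0.99, 2.26]

Iteration 1:
  c_1 = (0.990000 + 2.260000)/2 = 1.625000
  f(c_1) = f(1.625000) = 2.722900
  f(a) × f(c) < 0, new interval: [0.990000, 1.625000]

After 1 iteration(s), the approximation is c_1 = 1.625000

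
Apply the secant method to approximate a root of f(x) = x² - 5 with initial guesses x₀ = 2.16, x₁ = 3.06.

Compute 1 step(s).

f(x) = x² - 5
x₀ = 2.16, x₁ = 3.06

Secant formula: x_{n+1} = x_n - f(x_n)(x_n - x_{n-1})/(f(x_n) - f(x_{n-1}))

Iteration 1:
  f(2.160000) = -0.334400
  f(3.060000) = 4.363600
  x_2 = 3.060000 - 4.363600×(3.060000 - 2.160000)/(4.363600 - (-0.334400))
       = 2.224061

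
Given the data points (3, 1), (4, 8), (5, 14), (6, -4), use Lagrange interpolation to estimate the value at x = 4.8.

Lagrange interpolation formula:
P(x) = Σ yᵢ × Lᵢ(x)
where Lᵢ(x) = Π_{j≠i} (x - xⱼ)/(xᵢ - xⱼ)

L_0(4.8) = (4.8 - 4)/(3 - 4) × (4.8 - 5)/(3 - 5) × (4.8 - 6)/(3 - 6) = -0.032000
L_1(4.8) = (4.8 - 3)/(4 - 3) × (4.8 - 5)/(4 - 5) × (4.8 - 6)/(4 - 6) = 0.216000
L_2(4.8) = (4.8 - 3)/(5 - 3) × (4.8 - 4)/(5 - 4) × (4.8 - 6)/(5 - 6) = 0.864000
L_3(4.8) = (4.8 - 3)/(6 - 3) × (4.8 - 4)/(6 - 4) × (4.8 - 5)/(6 - 5) = -0.048000

P(4.8) = 1×L_0(4.8) + 8×L_1(4.8) + 14×L_2(4.8) + (-4)×L_3(4.8)
P(4.8) = 13.984000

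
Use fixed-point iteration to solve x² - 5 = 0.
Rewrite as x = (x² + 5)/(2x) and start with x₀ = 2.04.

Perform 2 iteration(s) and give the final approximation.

Equation: x² - 5 = 0
Fixed-point form: x = (x² + 5)/(2x)
x₀ = 2.04

x_1 = g(2.040000) = 2.245490
x_2 = g(2.245490) = 2.236088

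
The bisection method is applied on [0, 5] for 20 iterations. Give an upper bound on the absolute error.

Bisection error bound: |error| ≤ (b-a)/2^n
|error| ≤ (5 - 0)/2^20 = 5/2^20
|error| ≤ 0.0000047684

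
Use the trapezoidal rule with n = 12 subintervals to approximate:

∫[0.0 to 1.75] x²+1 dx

f(x) = x²+1
a = 0.0, b = 1.75, n = 12
h = (b - a)/n = 0.145833

Trapezoidal rule: (h/2)[f(x₀) + 2f(x₁) + 2f(x₂) + ... + f(xₙ)]

x_0 = 0.0000, f(x_0) = 1.000000, coefficient = 1
x_1 = 0.1458, f(x_1) = 1.021267, coefficient = 2
x_2 = 0.2917, f(x_2) = 1.085069, coefficient = 2
x_3 = 0.4375, f(x_3) = 1.191406, coefficient = 2
x_4 = 0.5833, f(x_4) = 1.340278, coefficient = 2
x_5 = 0.7292, f(x_5) = 1.531684, coefficient = 2
x_6 = 0.8750, f(x_6) = 1.765625, coefficient = 2
x_7 = 1.0208, f(x_7) = 2.042101, coefficient = 2
x_8 = 1.1667, f(x_8) = 2.361111, coefficient = 2
x_9 = 1.3125, f(x_9) = 2.722656, coefficient = 2
x_10 = 1.4583, f(x_10) = 3.126736, coefficient = 2
x_11 = 1.6042, f(x_11) = 3.573351, coefficient = 2
x_12 = 1.7500, f(x_12) = 4.062500, coefficient = 1

I ≈ (0.145833/2) × 48.585069 = 3.542661
Exact value: 3.536458
Error: 0.006203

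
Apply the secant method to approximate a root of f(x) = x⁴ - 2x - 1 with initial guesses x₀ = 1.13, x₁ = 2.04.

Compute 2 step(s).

f(x) = x⁴ - 2x - 1
x₀ = 1.13, x₁ = 2.04

Secant formula: x_{n+1} = x_n - f(x_n)(x_n - x_{n-1})/(f(x_n) - f(x_{n-1}))

Iteration 1:
  f(1.130000) = -1.629526
  f(2.040000) = 12.238915
  x_2 = 2.040000 - 12.238915×(2.040000 - 1.130000)/(12.238915 - (-1.629526))
       = 1.236924
Iteration 2:
  f(2.040000) = 12.238915
  f(1.236924) = -1.133006
  x_3 = 1.236924 - (-1.133006)×(1.236924 - 2.040000)/(-1.133006 - 12.238915)
       = 1.304969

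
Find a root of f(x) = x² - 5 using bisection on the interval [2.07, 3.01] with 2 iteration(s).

f(x) = x² - 5
Initial interval: [2.07, 3.01]

Iteration 1:
  c_1 = (2.070000 + 3.010000)/2 = 2.540000
  f(c_1) = f(2.540000) = 1.451600
  f(a) × f(c) < 0, new interval: [2.070000, 2.540000]
Iteration 2:
  c_2 = (2.070000 + 2.540000)/2 = 2.305000
  f(c_2) = f(2.305000) = 0.313025
  f(a) × f(c) < 0, new interval: [2.070000, 2.305000]

After 2 iteration(s), the approximation is c_2 = 2.305000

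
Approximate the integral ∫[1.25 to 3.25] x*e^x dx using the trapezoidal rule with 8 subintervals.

f(x) = x*e^x
a = 1.25, b = 3.25, n = 8
h = (b - a)/n = 0.250000

Trapezoidal rule: (h/2)[f(x₀) + 2f(x₁) + 2f(x₂) + ... + f(xₙ)]

x_0 = 1.2500, f(x_0) = 4.362929, coefficient = 1
x_1 = 1.5000, f(x_1) = 6.722534, coefficient = 2
x_2 = 1.7500, f(x_2) = 10.070555, coefficient = 2
x_3 = 2.0000, f(x_3) = 14.778112, coefficient = 2
x_4 = 2.2500, f(x_4) = 21.347406, coefficient = 2
x_5 = 2.5000, f(x_5) = 30.456235, coefficient = 2
x_6 = 2.7500, f(x_6) = 43.017238, coefficient = 2
x_7 = 3.0000, f(x_7) = 60.256611, coefficient = 2
x_8 = 3.2500, f(x_8) = 83.818605, coefficient = 1

I ≈ (0.250000/2) × 461.478912 = 57.684864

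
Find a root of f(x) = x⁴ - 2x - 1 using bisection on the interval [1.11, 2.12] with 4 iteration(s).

f(x) = x⁴ - 2x - 1
Initial interval: [1.11, 2.12]

Iteration 1:
  c_1 = (1.110000 + 2.120000)/2 = 1.615000
  f(c_1) = f(1.615000) = 2.572838
  f(a) × f(c) < 0, new interval: [1.110000, 1.615000]
Iteration 2:
  c_2 = (1.110000 + 1.615000)/2 = 1.362500
  f(c_2) = f(1.362500) = -0.278756
  f(a) × f(c) ≥ 0, new interval: [1.362500, 1.615000]
Iteration 3:
  c_3 = (1.362500 + 1.615000)/2 = 1.488750
  f(c_3) = f(1.488750) = 0.934825
  f(a) × f(c) < 0, new interval: [1.362500, 1.488750]
Iteration 4:
  c_4 = (1.362500 + 1.488750)/2 = 1.425625
  f(c_4) = f(1.425625) = 0.279427
  f(a) × f(c) < 0, new interval: [1.362500, 1.425625]

After 4 iteration(s), the approximation is c_4 = 1.425625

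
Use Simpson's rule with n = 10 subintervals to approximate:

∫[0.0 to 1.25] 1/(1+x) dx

f(x) = 1/(1+x)
a = 0.0, b = 1.25, n = 10
h = (b - a)/n = 0.125000

Simpson's rule: (h/3)[f(x₀) + 4f(x₁) + 2f(x₂) + ... + f(xₙ)]

x_0 = 0.0000, f(x_0) = 1.000000, coefficient = 1
x_1 = 0.1250, f(x_1) = 0.888889, coefficient = 4
x_2 = 0.2500, f(x_2) = 0.800000, coefficient = 2
x_3 = 0.3750, f(x_3) = 0.727273, coefficient = 4
x_4 = 0.5000, f(x_4) = 0.666667, coefficient = 2
x_5 = 0.6250, f(x_5) = 0.615385, coefficient = 4
x_6 = 0.7500, f(x_6) = 0.571429, coefficient = 2
x_7 = 0.8750, f(x_7) = 0.533333, coefficient = 4
x_8 = 1.0000, f(x_8) = 0.500000, coefficient = 2
x_9 = 1.1250, f(x_9) = 0.470588, coefficient = 4
x_10 = 1.2500, f(x_10) = 0.444444, coefficient = 1

I ≈ (0.125000/3) × 19.462506 = 0.810938
Exact value: 0.810930
Error: 0.000008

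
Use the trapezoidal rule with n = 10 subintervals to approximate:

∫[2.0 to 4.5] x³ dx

f(x) = x³
a = 2.0, b = 4.5, n = 10
h = (b - a)/n = 0.250000

Trapezoidal rule: (h/2)[f(x₀) + 2f(x₁) + 2f(x₂) + ... + f(xₙ)]

x_0 = 2.0000, f(x_0) = 8.000000, coefficient = 1
x_1 = 2.2500, f(x_1) = 11.390625, coefficient = 2
x_2 = 2.5000, f(x_2) = 15.625000, coefficient = 2
x_3 = 2.7500, f(x_3) = 20.796875, coefficient = 2
x_4 = 3.0000, f(x_4) = 27.000000, coefficient = 2
x_5 = 3.2500, f(x_5) = 34.328125, coefficient = 2
x_6 = 3.5000, f(x_6) = 42.875000, coefficient = 2
x_7 = 3.7500, f(x_7) = 52.734375, coefficient = 2
x_8 = 4.0000, f(x_8) = 64.000000, coefficient = 2
x_9 = 4.2500, f(x_9) = 76.765625, coefficient = 2
x_10 = 4.5000, f(x_10) = 91.125000, coefficient = 1

I ≈ (0.250000/2) × 790.156250 = 98.769531
Exact value: 98.515625
Error: 0.253906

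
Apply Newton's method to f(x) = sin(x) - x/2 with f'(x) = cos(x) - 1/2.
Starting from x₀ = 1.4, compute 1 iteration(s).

f(x) = sin(x) - x/2
f'(x) = cos(x) - 1/2
x₀ = 1.4

Newton-Raphson formula: x_{n+1} = x_n - f(x_n)/f'(x_n)

Iteration 1:
  f(1.400000) = 0.285450
  f'(1.400000) = -0.330033
  x_1 = 1.400000 - 0.285450/(-0.330033) = 2.264913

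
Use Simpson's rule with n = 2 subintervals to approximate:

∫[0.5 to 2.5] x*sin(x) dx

f(x) = x*sin(x)
a = 0.5, b = 2.5, n = 2
h = (b - a)/n = 1.000000

Simpson's rule: (h/3)[f(x₀) + 4f(x₁) + 2f(x₂) + ... + f(xₙ)]

x_0 = 0.5000, f(x_0) = 0.239713, coefficient = 1
x_1 = 1.5000, f(x_1) = 1.496242, coefficient = 4
x_2 = 2.5000, f(x_2) = 1.496180, coefficient = 1

I ≈ (1.000000/3) × 7.720863 = 2.573621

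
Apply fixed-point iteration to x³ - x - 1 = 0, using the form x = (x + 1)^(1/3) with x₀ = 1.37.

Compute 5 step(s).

Equation: x³ - x - 1 = 0
Fixed-point form: x = (x + 1)^(1/3)
x₀ = 1.37

x_1 = g(1.370000) = 1.333264
x_2 = g(1.333264) = 1.326339
x_3 = g(1.326339) = 1.325026
x_4 = g(1.325026) = 1.324776
x_5 = g(1.324776) = 1.324729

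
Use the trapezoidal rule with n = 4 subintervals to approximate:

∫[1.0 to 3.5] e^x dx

f(x) = e^x
a = 1.0, b = 3.5, n = 4
h = (b - a)/n = 0.625000

Trapezoidal rule: (h/2)[f(x₀) + 2f(x₁) + 2f(x₂) + ... + f(xₙ)]

x_0 = 1.0000, f(x_0) = 2.718282, coefficient = 1
x_1 = 1.6250, f(x_1) = 5.078419, coefficient = 2
x_2 = 2.2500, f(x_2) = 9.487736, coefficient = 2
x_3 = 2.8750, f(x_3) = 17.725424, coefficient = 2
x_4 = 3.5000, f(x_4) = 33.115452, coefficient = 1

I ≈ (0.625000/2) × 100.416892 = 31.380279
Exact value: 30.397170
Error: 0.983109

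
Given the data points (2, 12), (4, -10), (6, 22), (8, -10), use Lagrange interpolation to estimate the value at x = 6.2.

Lagrange interpolation formula:
P(x) = Σ yᵢ × Lᵢ(x)
where Lᵢ(x) = Π_{j≠i} (x - xⱼ)/(xᵢ - xⱼ)

L_0(6.2) = (6.2 - 4)/(2 - 4) × (6.2 - 6)/(2 - 6) × (6.2 - 8)/(2 - 8) = 0.016500
L_1(6.2) = (6.2 - 2)/(4 - 2) × (6.2 - 6)/(4 - 6) × (6.2 - 8)/(4 - 8) = -0.094500
L_2(6.2) = (6.2 - 2)/(6 - 2) × (6.2 - 4)/(6 - 4) × (6.2 - 8)/(6 - 8) = 1.039500
L_3(6.2) = (6.2 - 2)/(8 - 2) × (6.2 - 4)/(8 - 4) × (6.2 - 6)/(8 - 6) = 0.038500

P(6.2) = 12×L_0(6.2) + (-10)×L_1(6.2) + 22×L_2(6.2) + (-10)×L_3(6.2)
P(6.2) = 23.627000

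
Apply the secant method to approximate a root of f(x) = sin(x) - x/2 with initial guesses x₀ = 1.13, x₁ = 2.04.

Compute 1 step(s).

f(x) = sin(x) - x/2
x₀ = 1.13, x₁ = 2.04

Secant formula: x_{n+1} = x_n - f(x_n)(x_n - x_{n-1})/(f(x_n) - f(x_{n-1}))

Iteration 1:
  f(1.130000) = 0.339412
  f(2.040000) = -0.128071
  x_2 = 2.040000 - (-0.128071)×(2.040000 - 1.130000)/(-0.128071 - 0.339412)
       = 1.790697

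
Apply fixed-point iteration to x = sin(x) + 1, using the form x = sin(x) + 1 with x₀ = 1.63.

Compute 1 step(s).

Equation: x = sin(x) + 1
Fixed-point form: x = sin(x) + 1
x₀ = 1.63

x_1 = g(1.630000) = 1.998248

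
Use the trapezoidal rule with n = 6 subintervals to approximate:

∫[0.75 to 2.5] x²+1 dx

f(x) = x²+1
a = 0.75, b = 2.5, n = 6
h = (b - a)/n = 0.291667

Trapezoidal rule: (h/2)[f(x₀) + 2f(x₁) + 2f(x₂) + ... + f(xₙ)]

x_0 = 0.7500, f(x_0) = 1.562500, coefficient = 1
x_1 = 1.0417, f(x_1) = 2.085069, coefficient = 2
x_2 = 1.3333, f(x_2) = 2.777778, coefficient = 2
x_3 = 1.6250, f(x_3) = 3.640625, coefficient = 2
x_4 = 1.9167, f(x_4) = 4.673611, coefficient = 2
x_5 = 2.2083, f(x_5) = 5.876736, coefficient = 2
x_6 = 2.5000, f(x_6) = 7.250000, coefficient = 1

I ≈ (0.291667/2) × 46.920139 = 6.842520
Exact value: 6.817708
Error: 0.024812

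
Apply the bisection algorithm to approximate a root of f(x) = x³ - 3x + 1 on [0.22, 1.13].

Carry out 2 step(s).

f(x) = x³ - 3x + 1
Initial interval: [0.22, 1.13]

Iteration 1:
  c_1 = (0.220000 + 1.130000)/2 = 0.675000
  f(c_1) = f(0.675000) = -0.717453
  f(a) × f(c) < 0, new interval: [0.220000, 0.675000]
Iteration 2:
  c_2 = (0.220000 + 0.675000)/2 = 0.447500
  f(c_2) = f(0.447500) = -0.252885
  f(a) × f(c) < 0, new interval: [0.220000, 0.447500]

After 2 iteration(s), the approximation is c_2 = 0.447500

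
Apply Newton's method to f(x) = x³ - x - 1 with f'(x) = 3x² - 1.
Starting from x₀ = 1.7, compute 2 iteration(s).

f(x) = x³ - x - 1
f'(x) = 3x² - 1
x₀ = 1.7

Newton-Raphson formula: x_{n+1} = x_n - f(x_n)/f'(x_n)

Iteration 1:
  f(1.700000) = 2.213000
  f'(1.700000) = 7.670000
  x_1 = 1.700000 - 2.213000/7.670000 = 1.411473
Iteration 2:
  f(1.411473) = 0.400544
  f'(1.411473) = 4.976770
  x_2 = 1.411473 - 0.400544/4.976770 = 1.330991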